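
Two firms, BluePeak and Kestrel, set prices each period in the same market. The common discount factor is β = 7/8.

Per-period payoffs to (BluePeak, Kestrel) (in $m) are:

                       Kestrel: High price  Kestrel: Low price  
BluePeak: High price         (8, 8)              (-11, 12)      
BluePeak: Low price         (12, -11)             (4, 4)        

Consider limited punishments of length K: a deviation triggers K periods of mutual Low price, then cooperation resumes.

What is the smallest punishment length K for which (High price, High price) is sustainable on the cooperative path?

No profitable deviation requires (8−4)(β+…+β^K) ≥ 12−8, i.e. β+…+β^K ≥ 1 ≈ 1.0000.
With β = 7/8, the partial sums are K=1: 0.8750, K=2: 1.6406.
K = 2 is the first length at which the sum reaches 1.0000.

2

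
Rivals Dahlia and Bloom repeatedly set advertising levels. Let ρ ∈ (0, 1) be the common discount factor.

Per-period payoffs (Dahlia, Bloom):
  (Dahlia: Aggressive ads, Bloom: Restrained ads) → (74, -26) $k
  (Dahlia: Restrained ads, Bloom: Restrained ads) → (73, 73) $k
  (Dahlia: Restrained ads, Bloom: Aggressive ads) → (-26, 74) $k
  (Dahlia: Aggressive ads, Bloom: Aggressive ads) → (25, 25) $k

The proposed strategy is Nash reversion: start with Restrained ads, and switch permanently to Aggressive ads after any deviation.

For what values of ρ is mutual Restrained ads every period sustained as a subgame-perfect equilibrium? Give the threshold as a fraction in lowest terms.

Cooperation forever yields 73 each period: 73/(1−ρ).
Deviating yields 74 once, then 25 forever: 74 + 25ρ/(1−ρ).
No profitable deviation requires 73/(1−ρ) ≥ 74 + 25ρ/(1−ρ).
Multiplying by (1−ρ): 73 ≥ 74(1−ρ) + 25ρ = 74 − 49ρ.
So 49ρ ≥ 1, i.e. ρ ≥ 1/49.

1/49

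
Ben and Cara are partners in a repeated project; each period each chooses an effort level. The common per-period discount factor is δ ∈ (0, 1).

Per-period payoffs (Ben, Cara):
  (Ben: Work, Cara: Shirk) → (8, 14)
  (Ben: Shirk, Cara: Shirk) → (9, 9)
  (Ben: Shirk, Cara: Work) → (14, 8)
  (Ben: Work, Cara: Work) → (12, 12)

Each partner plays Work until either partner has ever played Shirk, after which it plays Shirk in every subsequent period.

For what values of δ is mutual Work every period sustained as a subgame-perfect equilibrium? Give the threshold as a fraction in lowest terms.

2/5

Cooperation forever yields 12 each period: 12/(1−δ).
Deviating yields 14 once, then 9 forever: 14 + 9δ/(1−δ).
No profitable deviation requires 12/(1−δ) ≥ 14 + 9δ/(1−δ).
Multiplying by (1−δ): 12 ≥ 14(1−δ) + 9δ = 14 − 5δ.
So 5δ ≥ 2, i.e. δ ≥ 2/5.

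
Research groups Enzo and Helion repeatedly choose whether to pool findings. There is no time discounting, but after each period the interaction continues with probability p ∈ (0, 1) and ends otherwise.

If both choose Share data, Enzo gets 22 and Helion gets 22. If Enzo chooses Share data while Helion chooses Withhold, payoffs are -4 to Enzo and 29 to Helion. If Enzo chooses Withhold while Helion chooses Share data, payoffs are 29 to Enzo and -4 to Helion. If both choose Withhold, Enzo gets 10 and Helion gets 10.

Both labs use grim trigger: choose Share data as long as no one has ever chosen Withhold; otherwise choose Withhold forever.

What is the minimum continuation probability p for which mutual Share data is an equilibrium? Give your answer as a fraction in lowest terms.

7/19

Expected cooperation value is 22 + p·22 + p²·22 + … = 22/(1−p); deviation gives 29 + p·10/(1−p).
22 ≥ 29(1−p) + 10p ⇒ 19p ≥ 7 ⇒ p ≥ 7/19.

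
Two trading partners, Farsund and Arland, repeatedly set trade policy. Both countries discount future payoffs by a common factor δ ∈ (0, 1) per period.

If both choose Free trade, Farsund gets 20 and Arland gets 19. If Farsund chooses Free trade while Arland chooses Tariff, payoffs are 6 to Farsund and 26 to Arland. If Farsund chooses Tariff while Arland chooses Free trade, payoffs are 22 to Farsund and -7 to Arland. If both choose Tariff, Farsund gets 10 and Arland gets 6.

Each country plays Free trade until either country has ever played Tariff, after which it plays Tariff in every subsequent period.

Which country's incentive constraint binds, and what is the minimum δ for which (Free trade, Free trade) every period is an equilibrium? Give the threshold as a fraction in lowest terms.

For Farsund: deviation gain 22−20 = 2, per-period punishment loss 20−10 = 10. IC gives δ ≥ 2/12 = 1/6.
For Arland: gain 7, loss 13 per period, so δ ≥ 7/20.
The tighter constraint is Arland's, so cooperation needs δ ≥ 7/20.

Arland; δ ≥ 7/20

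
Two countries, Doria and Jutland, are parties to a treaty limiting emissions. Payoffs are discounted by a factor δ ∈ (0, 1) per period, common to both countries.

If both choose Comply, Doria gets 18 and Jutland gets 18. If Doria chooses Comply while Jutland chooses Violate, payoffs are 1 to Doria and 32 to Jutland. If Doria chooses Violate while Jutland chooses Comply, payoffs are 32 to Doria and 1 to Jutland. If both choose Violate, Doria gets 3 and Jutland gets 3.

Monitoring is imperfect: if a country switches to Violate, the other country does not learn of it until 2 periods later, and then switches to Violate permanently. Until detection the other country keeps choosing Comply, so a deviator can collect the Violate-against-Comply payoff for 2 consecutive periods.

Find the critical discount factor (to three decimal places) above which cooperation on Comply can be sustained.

A deviator earns 32 for 2 periods, then 3 forever; cooperating earns 18 forever. Multiplying the IC by (1−δ):
18 ≥ 32(1−δ^2) + 3δ^2, so 29·δ^2 ≥ 14 and δ^2 ≥ 14/29.
δ ≥ (14/29)^(1/2) ≈ 0.695.

0.695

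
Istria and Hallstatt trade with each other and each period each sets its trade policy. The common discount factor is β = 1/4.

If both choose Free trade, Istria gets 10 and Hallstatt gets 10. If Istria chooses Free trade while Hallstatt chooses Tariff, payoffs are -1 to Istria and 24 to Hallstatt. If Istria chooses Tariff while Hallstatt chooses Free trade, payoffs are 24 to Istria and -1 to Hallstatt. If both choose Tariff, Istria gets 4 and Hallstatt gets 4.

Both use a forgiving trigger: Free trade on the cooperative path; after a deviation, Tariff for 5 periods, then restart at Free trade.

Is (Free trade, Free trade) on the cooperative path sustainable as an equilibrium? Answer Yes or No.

A one-shot deviation gives 24 now, then 4 for 5 periods, then back to 10.
Gain from deviating: (24−10) today; loss: (10−4) in each of the next 5 periods.
No-deviation condition: (10−4)(β+…+β^5) ≥ 24−10, i.e. β+…+β^5 ≥ 7/3.
At β = 1/4: β+…+β^5 = 0.3330 < 2.3333.
So cooperation is not sustainable.

No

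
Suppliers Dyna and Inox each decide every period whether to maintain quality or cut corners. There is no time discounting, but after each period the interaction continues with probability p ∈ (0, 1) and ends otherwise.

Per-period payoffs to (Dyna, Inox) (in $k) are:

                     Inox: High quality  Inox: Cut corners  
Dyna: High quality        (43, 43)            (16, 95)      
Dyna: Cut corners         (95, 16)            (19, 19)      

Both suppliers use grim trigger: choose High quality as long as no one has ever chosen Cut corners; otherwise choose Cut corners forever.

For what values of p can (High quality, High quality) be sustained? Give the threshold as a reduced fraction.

With no time discounting, the continuation probability p plays the role of the discount factor.
Grim-trigger IC: 43/(1−p) ≥ 95 + 19p/(1−p) ⇒ p ≥ (95−43)/(95−19) = 13/19.

13/19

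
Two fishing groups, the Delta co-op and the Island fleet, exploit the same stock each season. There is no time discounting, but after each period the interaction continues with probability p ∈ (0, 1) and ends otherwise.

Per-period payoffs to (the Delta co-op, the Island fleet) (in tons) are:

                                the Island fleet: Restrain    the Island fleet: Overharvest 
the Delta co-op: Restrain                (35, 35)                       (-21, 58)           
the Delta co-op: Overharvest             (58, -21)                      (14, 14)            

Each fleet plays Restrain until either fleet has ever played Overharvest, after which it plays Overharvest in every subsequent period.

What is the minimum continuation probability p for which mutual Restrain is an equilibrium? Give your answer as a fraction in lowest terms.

Expected cooperation value is 35 + p·35 + p²·35 + … = 35/(1−p); deviation gives 58 + p·14/(1−p).
35 ≥ 58(1−p) + 14p ⇒ 44p ≥ 23 ⇒ p ≥ 23/44.

23/44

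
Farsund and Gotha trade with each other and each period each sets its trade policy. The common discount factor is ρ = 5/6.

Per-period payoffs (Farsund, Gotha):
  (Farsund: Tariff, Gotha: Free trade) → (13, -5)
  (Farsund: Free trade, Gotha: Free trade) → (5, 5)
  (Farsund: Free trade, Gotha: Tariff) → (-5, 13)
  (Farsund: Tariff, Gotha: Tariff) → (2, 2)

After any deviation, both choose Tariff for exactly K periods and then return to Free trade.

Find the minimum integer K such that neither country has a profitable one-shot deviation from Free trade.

IC: ρ(1−ρ^K)/(1−ρ) ≥ (13−5)/(5−2) = 8/3.
With ρ = 5/6: need 1 − ρ^K ≥ 8/3·(1−5/6)/(5/6), i.e. ρ^K ≤ 0.4667.
Since (5/6)^4 = 0.4823 and (5/6)^5 = 0.4019, the smallest such K is 5.

5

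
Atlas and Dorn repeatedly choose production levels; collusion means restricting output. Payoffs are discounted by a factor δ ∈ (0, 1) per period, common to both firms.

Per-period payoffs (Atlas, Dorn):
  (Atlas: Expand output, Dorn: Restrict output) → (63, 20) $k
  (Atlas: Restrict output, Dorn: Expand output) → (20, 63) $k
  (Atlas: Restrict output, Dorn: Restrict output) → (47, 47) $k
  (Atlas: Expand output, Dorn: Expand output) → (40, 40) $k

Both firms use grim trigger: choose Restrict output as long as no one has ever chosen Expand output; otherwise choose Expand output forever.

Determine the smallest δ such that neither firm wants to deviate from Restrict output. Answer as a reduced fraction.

One-period gain from deviating is 63 − 47 = 16. The loss is 47 − 40 = 7 in every subsequent period, with present value 7·δ/(1−δ).
Deviation is unprofitable when 7·δ/(1−δ) ≥ 16, i.e. δ/(1−δ) ≥ 16/7.
Equivalently δ ≥ 16/(16+7) = 16/23.

16/23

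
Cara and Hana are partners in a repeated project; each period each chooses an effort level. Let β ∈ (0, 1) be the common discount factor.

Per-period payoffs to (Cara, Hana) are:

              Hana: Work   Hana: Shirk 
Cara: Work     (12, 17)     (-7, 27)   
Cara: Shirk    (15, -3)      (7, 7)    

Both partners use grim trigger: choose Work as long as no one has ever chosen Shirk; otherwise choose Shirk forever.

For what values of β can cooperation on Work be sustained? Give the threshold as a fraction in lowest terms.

Cara's threshold: (15−12)/(15−7) = 3/8.
Hana's threshold: (27−17)/(27−7) = 1/2.
3/8 < 1/2, so Hana binds and β* = 1/2.

1/2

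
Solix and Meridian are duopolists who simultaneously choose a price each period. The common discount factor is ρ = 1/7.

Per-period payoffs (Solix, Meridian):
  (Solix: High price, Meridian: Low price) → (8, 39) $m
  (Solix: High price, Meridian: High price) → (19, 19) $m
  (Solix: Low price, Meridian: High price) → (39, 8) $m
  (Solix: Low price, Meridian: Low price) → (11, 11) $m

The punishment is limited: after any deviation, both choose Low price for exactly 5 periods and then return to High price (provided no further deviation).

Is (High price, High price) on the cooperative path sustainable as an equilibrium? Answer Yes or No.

No

IC: ρ+…+ρ^5 ≥ (39−19)/(19−11) = 5/2.
At ρ = 1/7: partial sum = 0.1667 < 2.5000. Cooperation not sustainable.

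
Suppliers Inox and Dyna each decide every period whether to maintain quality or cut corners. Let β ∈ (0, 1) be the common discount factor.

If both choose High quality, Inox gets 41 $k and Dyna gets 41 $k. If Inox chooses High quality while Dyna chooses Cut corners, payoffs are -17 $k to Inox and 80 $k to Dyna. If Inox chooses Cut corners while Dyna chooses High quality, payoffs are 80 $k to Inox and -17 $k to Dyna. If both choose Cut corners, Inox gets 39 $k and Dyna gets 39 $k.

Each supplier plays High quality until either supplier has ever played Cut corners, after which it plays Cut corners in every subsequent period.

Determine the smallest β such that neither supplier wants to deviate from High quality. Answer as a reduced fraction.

One-period gain from deviating is 80 − 41 = 39. The loss is 41 − 39 = 2 in every subsequent period, with present value 2·β/(1−β).
Deviation is unprofitable when 2·β/(1−β) ≥ 39, i.e. β/(1−β) ≥ 39/2.
Equivalently β ≥ 39/(39+2) = 39/41.

39/41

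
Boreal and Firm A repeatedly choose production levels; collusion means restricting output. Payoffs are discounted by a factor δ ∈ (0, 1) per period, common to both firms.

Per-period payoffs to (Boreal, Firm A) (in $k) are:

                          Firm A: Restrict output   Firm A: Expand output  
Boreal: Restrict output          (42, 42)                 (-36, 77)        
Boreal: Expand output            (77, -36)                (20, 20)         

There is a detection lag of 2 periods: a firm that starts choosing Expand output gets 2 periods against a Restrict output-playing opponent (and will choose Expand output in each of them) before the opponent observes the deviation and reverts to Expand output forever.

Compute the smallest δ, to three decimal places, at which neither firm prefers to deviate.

0.784

A deviator earns 77 for 2 periods, then 20 forever; cooperating earns 42 forever. Multiplying the IC by (1−δ):
42 ≥ 77(1−δ^2) + 20δ^2, so 57·δ^2 ≥ 35 and δ^2 ≥ 35/57.
δ ≥ (35/57)^(1/2) ≈ 0.784.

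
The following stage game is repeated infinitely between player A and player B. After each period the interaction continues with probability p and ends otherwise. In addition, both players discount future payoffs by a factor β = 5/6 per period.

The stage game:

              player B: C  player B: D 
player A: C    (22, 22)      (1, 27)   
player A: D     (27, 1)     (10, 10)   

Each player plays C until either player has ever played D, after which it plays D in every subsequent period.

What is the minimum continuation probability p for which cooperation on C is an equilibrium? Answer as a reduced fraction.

Expected continuation weight on next period's payoff is β·p = 5/6·p, which plays the role of the discount factor.
Cooperation requires 5/6·p ≥ (27−22)/(27−10) = 5/17, hence p ≥ 6/17.

6/17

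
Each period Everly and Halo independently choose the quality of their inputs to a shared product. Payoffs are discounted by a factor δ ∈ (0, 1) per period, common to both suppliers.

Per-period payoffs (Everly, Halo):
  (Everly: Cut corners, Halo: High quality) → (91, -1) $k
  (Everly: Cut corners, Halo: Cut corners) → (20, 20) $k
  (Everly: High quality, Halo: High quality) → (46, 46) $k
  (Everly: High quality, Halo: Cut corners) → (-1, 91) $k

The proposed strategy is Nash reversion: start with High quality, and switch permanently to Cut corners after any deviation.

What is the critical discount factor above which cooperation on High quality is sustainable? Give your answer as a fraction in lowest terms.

45/71

Cooperation forever yields 46 each period: 46/(1−δ).
Deviating yields 91 once, then 20 forever: 91 + 20δ/(1−δ).
No profitable deviation requires 46/(1−δ) ≥ 91 + 20δ/(1−δ).
Multiplying by (1−δ): 46 ≥ 91(1−δ) + 20δ = 91 − 71δ.
So 71δ ≥ 45, i.e. δ ≥ 45/71.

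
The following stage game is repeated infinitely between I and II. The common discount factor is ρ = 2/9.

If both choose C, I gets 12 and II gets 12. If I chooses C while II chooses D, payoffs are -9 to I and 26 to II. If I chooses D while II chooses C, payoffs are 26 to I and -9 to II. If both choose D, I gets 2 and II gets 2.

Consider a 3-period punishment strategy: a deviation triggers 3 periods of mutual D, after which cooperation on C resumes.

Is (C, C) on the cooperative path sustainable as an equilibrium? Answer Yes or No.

No

Comparing payoff streams over the 4 periods until play realigns: cooperate → 12(1+ρ+…+ρ^3); deviate → 26 + 2(ρ+…+ρ^3).
Cooperation is sustained iff (12−2)(ρ+…+ρ^3) ≥ 26−12.
ρ+…+ρ^3 = 2/9·(1−(2/9)^3)/(1−2/9) = 0.2826, and (26−12)/(12−2) = 1.4000.
0.2826 < 1.4000, so cooperation is not sustainable.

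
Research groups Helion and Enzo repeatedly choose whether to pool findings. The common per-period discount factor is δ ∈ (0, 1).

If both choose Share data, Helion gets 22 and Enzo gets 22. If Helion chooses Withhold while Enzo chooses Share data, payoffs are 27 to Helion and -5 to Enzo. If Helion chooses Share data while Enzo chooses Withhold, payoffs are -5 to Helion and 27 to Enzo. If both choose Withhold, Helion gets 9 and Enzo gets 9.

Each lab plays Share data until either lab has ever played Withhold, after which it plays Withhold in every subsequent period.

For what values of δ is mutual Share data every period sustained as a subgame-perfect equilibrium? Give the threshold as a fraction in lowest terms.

5/18

Under grim trigger the critical discount factor is (T−C)/(T−P) with T = 27, C = 22, P = 9.
δ* = (27−22)/(27−9) = 5/18.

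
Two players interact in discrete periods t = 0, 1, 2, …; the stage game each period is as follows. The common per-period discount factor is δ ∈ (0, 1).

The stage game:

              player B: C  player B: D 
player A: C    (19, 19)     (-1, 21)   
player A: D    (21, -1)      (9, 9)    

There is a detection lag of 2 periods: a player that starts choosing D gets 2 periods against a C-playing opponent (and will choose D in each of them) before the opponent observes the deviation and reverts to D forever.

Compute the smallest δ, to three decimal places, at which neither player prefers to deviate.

0.408

A deviator earns 21 for 2 periods, then 9 forever; cooperating earns 19 forever. Multiplying the IC by (1−δ):
19 ≥ 21(1−δ^2) + 9δ^2, so 12·δ^2 ≥ 2 and δ^2 ≥ 1/6.
δ ≥ (1/6)^(1/2) ≈ 0.408.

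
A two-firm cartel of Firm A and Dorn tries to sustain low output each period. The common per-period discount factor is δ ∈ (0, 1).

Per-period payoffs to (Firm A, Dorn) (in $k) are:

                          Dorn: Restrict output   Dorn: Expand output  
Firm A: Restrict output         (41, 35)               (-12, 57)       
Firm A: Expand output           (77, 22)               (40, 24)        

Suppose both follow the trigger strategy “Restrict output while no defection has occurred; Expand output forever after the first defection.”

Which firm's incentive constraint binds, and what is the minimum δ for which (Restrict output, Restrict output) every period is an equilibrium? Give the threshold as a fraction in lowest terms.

For Firm A: deviation gain 77−41 = 36, per-period punishment loss 41−40 = 1. IC gives δ ≥ 36/37.
For Dorn: gain 22, loss 11 per period, so δ ≥ 22/33 = 2/3.
The tighter constraint is Firm A's, so cooperation needs δ ≥ 36/37.

Firm A; δ ≥ 36/37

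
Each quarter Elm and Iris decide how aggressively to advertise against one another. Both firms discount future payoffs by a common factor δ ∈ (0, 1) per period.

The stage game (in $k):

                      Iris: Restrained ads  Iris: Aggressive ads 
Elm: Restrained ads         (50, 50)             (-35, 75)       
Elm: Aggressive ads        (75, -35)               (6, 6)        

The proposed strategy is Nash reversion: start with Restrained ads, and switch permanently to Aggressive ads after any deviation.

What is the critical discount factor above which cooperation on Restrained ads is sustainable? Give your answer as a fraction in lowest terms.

50/(1−δ) ≥ 75 + 6δ/(1−δ)
50 ≥ 75 − 69δ
δ ≥ 25/69.

25/69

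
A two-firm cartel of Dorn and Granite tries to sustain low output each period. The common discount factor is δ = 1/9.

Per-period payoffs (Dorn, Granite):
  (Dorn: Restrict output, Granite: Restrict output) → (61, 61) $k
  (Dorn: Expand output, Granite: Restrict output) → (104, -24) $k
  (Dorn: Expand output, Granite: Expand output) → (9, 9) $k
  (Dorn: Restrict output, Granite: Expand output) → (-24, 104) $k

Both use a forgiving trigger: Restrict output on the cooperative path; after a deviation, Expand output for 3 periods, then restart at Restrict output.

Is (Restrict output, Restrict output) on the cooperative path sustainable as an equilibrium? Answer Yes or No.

No

A one-shot deviation gives 104 now, then 9 for 3 periods, then back to 61.
Gain from deviating: (104−61) today; loss: (61−9) in each of the next 3 periods.
No-deviation condition: (61−9)(δ+…+δ^3) ≥ 104−61, i.e. δ+…+δ^3 ≥ 43/52.
At δ = 1/9: δ+…+δ^3 = 0.1248 < 0.8269.
So cooperation is not sustainable.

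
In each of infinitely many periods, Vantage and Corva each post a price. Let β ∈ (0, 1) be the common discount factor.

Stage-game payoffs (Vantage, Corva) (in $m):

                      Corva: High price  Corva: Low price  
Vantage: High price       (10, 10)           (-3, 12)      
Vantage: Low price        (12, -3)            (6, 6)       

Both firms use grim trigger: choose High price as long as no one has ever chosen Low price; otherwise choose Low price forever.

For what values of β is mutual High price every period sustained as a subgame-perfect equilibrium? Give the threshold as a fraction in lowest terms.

Under grim trigger the critical discount factor is (T−C)/(T−P) with T = 12, C = 10, P = 6.
β* = (12−10)/(12−6) = 2/6 = 1/3.

1/3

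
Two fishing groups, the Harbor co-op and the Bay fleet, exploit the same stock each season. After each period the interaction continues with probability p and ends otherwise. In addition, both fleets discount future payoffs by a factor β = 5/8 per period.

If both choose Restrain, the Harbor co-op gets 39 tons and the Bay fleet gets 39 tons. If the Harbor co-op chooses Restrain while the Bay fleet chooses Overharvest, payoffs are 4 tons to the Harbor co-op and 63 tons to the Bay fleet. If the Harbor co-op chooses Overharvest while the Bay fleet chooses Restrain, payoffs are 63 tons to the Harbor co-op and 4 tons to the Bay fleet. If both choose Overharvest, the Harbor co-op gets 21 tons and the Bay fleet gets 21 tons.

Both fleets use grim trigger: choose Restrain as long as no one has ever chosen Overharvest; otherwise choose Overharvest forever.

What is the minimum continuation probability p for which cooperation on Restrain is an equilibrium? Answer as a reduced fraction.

32/35

Expected continuation weight on next period's payoff is β·p = 5/8·p, which plays the role of the discount factor.
Cooperation requires 5/8·p ≥ (63−39)/(63−21) = 4/7, hence p ≥ 32/35.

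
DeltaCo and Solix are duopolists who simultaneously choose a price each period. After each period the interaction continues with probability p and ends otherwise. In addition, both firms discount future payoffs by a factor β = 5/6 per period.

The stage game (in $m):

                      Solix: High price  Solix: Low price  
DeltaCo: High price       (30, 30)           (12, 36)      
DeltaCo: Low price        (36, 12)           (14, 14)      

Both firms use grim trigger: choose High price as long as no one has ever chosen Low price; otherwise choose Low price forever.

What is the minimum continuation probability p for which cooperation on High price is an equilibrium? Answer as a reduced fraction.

18/55

With continuation probability p and discount β, the effective per-period discount factor is βp.
Grim-trigger IC: βp ≥ (36−30)/(36−14) = 3/11.
So p ≥ (3/11)/(5/6) = 18/55.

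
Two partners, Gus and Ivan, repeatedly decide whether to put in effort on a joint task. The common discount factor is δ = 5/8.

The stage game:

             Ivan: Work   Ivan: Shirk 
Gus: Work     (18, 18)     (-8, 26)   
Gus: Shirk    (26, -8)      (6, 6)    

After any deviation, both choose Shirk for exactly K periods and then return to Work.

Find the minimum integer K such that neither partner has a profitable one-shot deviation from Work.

2

No profitable deviation requires (18−6)(δ+…+δ^K) ≥ 26−18, i.e. δ+…+δ^K ≥ 2/3 ≈ 0.6667.
With δ = 5/8, the partial sums are K=1: 0.6250, K=2: 1.0156.
K = 2 is the first length at which the sum reaches 0.6667.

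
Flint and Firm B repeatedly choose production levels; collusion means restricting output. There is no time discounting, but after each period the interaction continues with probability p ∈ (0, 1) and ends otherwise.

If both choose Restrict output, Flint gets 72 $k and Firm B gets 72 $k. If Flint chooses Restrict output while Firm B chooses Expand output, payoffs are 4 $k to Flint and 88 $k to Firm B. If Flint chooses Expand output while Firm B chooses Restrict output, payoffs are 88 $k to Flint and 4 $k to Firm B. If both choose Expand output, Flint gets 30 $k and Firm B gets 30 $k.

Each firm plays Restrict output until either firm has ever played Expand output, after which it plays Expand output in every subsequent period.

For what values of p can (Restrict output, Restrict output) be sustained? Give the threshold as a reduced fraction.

8/29

With no time discounting, the continuation probability p plays the role of the discount factor.
Grim-trigger IC: 72/(1−p) ≥ 88 + 30p/(1−p) ⇒ p ≥ (88−72)/(88−30) = 8/29.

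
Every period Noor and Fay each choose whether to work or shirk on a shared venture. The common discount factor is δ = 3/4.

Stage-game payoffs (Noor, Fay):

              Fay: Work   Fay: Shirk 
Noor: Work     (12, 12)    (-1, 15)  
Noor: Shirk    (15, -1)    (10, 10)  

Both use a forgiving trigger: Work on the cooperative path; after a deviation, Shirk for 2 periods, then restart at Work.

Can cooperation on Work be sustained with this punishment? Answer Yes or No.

IC: δ+…+δ^2 ≥ (15−12)/(12−10) = 3/2.
At δ = 3/4: partial sum = 1.3125 < 1.5000. Cooperation not sustainable.

No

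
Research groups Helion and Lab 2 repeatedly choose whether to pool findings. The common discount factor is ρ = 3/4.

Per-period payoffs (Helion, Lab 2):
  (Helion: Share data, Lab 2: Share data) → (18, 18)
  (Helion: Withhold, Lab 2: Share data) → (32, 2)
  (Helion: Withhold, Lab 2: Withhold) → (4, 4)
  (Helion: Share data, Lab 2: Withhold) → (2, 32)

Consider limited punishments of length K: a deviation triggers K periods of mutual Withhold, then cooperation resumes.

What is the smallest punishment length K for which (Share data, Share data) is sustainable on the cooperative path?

IC: ρ(1−ρ^K)/(1−ρ) ≥ (32−18)/(18−4) = 1.
With ρ = 3/4: need 1 − ρ^K ≥ 1·(1−3/4)/(3/4), i.e. ρ^K ≤ 0.6667.
Since (3/4)^1 = 0.7500 and (3/4)^2 = 0.5625, the smallest such K is 2.

2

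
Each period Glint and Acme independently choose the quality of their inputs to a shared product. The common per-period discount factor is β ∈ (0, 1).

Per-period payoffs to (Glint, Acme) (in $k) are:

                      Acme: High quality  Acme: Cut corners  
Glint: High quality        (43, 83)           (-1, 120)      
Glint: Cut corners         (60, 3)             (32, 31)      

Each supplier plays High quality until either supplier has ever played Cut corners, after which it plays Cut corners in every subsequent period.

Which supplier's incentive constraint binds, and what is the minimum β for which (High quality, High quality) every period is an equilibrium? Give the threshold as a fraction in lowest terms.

Glint; β ≥ 17/28

For Glint: deviation gain 60−43 = 17, per-period punishment loss 43−32 = 11. IC gives β ≥ 17/28.
For Acme: gain 37, loss 52 per period, so β ≥ 37/89.
The tighter constraint is Glint's, so cooperation needs β ≥ 17/28.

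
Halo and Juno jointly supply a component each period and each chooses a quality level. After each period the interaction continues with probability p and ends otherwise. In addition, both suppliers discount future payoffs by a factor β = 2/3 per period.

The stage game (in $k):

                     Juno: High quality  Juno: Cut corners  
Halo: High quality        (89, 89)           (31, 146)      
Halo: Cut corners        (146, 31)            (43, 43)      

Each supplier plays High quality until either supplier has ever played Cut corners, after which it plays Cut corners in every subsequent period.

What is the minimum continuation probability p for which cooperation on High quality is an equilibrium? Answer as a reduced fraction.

171/206

Expected continuation weight on next period's payoff is β·p = 2/3·p, which plays the role of the discount factor.
Cooperation requires 2/3·p ≥ (146−89)/(146−43) = 57/103, hence p ≥ 171/206.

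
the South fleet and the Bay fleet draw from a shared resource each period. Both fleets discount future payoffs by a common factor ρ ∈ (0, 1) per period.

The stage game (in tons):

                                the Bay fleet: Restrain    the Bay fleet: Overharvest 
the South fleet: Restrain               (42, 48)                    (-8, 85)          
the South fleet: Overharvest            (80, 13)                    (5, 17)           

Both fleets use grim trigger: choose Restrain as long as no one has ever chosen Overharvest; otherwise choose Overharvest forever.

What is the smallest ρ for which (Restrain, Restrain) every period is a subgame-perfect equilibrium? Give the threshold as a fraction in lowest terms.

the South fleet: cooperation gives 42 each period; deviation gives 80 once then 5 forever.
  42/(1−ρ) ≥ 80 + 5ρ/(1−ρ) ⇒ ρ ≥ 38/75.
the Bay fleet: cooperation gives 48 each period; deviation gives 85 once then 17 forever.
  ρ ≥ 37/68.
Both must hold, so the binding constraint is the Bay fleet's: ρ ≥ 37/68.

37/68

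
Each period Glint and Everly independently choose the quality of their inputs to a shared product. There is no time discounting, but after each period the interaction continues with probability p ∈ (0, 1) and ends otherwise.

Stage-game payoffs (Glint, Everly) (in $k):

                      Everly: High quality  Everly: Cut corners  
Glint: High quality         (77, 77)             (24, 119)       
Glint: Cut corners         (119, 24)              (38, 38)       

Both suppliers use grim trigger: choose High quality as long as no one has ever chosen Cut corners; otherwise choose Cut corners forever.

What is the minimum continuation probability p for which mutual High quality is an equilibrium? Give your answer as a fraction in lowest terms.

14/27

With no time discounting, the continuation probability p plays the role of the discount factor.
Grim-trigger IC: 77/(1−p) ≥ 119 + 38p/(1−p) ⇒ p ≥ (119−77)/(119−38) = 14/27.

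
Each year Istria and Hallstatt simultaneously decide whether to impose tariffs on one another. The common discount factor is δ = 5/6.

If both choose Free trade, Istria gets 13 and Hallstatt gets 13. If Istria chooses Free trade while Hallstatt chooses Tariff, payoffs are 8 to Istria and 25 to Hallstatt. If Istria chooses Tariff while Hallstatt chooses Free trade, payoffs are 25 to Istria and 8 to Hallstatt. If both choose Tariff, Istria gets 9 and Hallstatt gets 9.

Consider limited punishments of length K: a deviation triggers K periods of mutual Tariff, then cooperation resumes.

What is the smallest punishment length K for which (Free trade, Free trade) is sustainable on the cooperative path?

6

IC: δ(1−δ^K)/(1−δ) ≥ (25−13)/(13−9) = 3.
With δ = 5/6: need 1 − δ^K ≥ 3·(1−5/6)/(5/6), i.e. δ^K ≤ 0.4000.
Since (5/6)^5 = 0.4019 and (5/6)^6 = 0.3349, the smallest such K is 6.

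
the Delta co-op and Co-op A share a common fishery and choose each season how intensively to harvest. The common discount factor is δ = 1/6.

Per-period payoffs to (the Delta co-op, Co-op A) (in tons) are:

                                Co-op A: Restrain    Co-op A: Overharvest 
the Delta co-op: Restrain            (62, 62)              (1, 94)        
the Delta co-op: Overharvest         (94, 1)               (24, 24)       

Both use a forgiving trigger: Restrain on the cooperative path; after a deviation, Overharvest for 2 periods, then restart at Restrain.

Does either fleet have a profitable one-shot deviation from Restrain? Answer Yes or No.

IC: δ+…+δ^2 ≥ (94−62)/(62−24) = 16/19.
At δ = 1/6: partial sum = 0.1944 < 0.8421. Cooperation not sustainable.

Yes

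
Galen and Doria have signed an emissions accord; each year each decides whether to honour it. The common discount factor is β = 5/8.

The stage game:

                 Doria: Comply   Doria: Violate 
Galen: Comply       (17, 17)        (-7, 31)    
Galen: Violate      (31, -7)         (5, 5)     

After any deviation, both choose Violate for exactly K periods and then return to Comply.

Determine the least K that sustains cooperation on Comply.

3

No profitable deviation requires (17−5)(β+…+β^K) ≥ 31−17, i.e. β+…+β^K ≥ 7/6 ≈ 1.1667.
With β = 5/8, the partial sums are K=1: 0.6250, K=2: 1.0156, K=3: 1.2598.
K = 3 is the first length at which the sum reaches 1.1667.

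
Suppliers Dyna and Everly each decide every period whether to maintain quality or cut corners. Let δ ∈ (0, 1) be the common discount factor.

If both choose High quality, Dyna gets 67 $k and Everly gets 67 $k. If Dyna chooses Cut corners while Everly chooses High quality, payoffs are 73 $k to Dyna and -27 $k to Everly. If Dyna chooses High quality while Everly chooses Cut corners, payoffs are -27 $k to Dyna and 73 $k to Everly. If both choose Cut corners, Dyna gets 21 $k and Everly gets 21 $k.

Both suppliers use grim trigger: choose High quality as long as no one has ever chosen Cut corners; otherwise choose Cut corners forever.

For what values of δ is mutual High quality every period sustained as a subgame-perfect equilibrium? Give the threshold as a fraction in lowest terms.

3/26

67/(1−δ) ≥ 73 + 21δ/(1−δ)
67 ≥ 73 − 52δ
δ ≥ 6/52 = 3/26.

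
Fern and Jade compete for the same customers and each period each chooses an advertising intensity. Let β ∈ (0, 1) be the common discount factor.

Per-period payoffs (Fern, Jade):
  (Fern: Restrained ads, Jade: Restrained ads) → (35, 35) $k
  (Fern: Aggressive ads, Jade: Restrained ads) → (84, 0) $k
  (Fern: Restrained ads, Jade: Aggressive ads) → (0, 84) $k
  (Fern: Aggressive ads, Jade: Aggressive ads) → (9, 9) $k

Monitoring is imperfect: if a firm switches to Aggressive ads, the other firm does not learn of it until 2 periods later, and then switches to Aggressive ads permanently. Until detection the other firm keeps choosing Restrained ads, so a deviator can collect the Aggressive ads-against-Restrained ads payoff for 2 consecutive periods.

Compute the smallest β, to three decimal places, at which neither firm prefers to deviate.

Deviating for the 2 undetected periods gains 84−35 = 49 per period over cooperation, then loses 35−9 = 26 per period forever once punishment starts.
Gain: 49(1 + β + … + β^1); loss: 26·β^2/(1−β).
No profitable deviation ⇔ 49(1−β^2) ≤ 26·β^2, i.e. β^2 ≥ 49/(49+26) = 49/75.
Hence β ≥ (49/75)^(1/2) ≈ 0.808.

0.808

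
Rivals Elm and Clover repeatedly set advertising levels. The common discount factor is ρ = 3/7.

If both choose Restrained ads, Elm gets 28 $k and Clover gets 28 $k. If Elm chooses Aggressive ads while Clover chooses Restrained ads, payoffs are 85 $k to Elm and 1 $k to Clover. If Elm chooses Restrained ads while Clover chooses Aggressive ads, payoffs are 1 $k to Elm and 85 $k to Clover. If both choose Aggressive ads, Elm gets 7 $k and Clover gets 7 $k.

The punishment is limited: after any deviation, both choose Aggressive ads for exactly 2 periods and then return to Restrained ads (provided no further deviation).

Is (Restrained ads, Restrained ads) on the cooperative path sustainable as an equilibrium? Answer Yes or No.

No

IC: ρ+…+ρ^2 ≥ (85−28)/(28−7) = 19/7.
At ρ = 3/7: partial sum = 0.6122 < 2.7143. Cooperation not sustainable.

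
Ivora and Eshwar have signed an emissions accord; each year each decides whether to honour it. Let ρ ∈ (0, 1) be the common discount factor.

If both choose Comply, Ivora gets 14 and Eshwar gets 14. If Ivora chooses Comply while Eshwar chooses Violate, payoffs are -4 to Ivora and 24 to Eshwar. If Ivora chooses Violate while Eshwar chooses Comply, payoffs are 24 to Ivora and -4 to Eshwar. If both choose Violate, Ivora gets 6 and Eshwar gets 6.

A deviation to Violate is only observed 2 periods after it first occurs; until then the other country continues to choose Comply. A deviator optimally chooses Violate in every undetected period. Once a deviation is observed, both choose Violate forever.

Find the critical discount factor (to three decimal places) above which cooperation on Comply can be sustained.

Deviating for the 2 undetected periods gains 24−14 = 10 per period over cooperation, then loses 14−6 = 8 per period forever once punishment starts.
Gain: 10(1 + ρ + … + ρ^1); loss: 8·ρ^2/(1−ρ).
No profitable deviation ⇔ 10(1−ρ^2) ≤ 8·ρ^2, i.e. ρ^2 ≥ 10/(10+8) = 5/9.
Hence ρ ≥ (5/9)^(1/2) ≈ 0.745.

0.745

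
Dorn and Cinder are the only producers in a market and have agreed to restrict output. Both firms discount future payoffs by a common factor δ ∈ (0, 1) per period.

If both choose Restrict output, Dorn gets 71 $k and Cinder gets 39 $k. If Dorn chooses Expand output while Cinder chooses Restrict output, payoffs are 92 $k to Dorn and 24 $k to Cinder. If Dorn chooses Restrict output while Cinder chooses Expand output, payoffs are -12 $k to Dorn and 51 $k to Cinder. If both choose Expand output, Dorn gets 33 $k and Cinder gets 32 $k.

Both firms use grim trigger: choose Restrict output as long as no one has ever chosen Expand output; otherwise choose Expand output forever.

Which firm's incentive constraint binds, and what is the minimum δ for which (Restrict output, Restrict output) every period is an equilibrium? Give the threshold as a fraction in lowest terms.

For Dorn: deviation gain 92−71 = 21, per-period punishment loss 71−33 = 38. IC gives δ ≥ 21/59.
For Cinder: gain 12, loss 7 per period, so δ ≥ 12/19.
The tighter constraint is Cinder's, so cooperation needs δ ≥ 12/19.

Cinder; δ ≥ 12/19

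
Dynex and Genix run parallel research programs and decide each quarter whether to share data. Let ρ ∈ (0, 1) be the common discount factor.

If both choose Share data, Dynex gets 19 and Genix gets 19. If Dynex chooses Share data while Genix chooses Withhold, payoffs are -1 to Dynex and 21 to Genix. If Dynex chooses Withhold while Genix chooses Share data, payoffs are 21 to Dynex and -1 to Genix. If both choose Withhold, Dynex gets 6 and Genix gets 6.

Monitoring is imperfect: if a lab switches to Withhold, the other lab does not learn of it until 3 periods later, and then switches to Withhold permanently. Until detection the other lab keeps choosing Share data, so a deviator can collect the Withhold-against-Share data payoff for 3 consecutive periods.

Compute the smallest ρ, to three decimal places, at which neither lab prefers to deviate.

0.511

A deviator earns 21 for 3 periods, then 6 forever; cooperating earns 19 forever. Multiplying the IC by (1−ρ):
19 ≥ 21(1−ρ^3) + 6ρ^3, so 15·ρ^3 ≥ 2 and ρ^3 ≥ 2/15.
ρ ≥ (2/15)^(1/3) ≈ 0.511.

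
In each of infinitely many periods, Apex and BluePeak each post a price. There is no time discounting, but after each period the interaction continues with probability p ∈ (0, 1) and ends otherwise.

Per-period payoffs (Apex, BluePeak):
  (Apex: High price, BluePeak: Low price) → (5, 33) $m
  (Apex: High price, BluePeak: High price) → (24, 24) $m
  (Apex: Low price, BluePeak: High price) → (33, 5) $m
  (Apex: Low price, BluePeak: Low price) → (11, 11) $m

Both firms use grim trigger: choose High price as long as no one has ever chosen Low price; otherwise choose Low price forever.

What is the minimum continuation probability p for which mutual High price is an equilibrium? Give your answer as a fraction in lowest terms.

9/22

Expected cooperation value is 24 + p·24 + p²·24 + … = 24/(1−p); deviation gives 33 + p·11/(1−p).
24 ≥ 33(1−p) + 11p ⇒ 22p ≥ 9 ⇒ p ≥ 9/22.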